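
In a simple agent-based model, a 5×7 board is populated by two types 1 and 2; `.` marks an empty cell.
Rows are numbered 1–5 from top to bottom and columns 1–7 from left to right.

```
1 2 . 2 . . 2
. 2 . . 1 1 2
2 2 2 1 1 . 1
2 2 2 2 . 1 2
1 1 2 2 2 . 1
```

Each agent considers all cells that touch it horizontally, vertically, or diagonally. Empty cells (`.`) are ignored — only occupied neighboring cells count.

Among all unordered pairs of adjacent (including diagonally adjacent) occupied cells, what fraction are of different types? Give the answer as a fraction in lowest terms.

5/14

Scan each occupied cell's neighbors to the right and below (and the two forward diagonals) so each pair is counted once.
Row 1: 1(1,1)–2(1,2)≠ 1(1,1)–2(2,2)≠ 2(1,2)–2(2,2)= 2(1,4)–1(2,5)≠ 2(1,7)–2(2,7)= 2(1,7)–1(2,6)≠  → 4/6 unlike.
Row 2: 2(2,2)–2(3,2)= 2(2,2)–2(3,3)= 2(2,2)–2(3,1)= 1(2,5)–1(2,6)= 1(2,5)–1(3,5)= 1(2,5)–1(3,4)= 1(2,6)–2(2,7)≠ 1(2,6)–1(3,7)= 1(2,6)–1(3,5)= 2(2,7)–1(3,7)≠  → 2/10 unlike.
Row 3: 2(3,1)–2(3,2)= 2(3,1)–2(4,1)= 2(3,1)–2(4,2)= 2(3,2)–2(3,3)= 2(3,2)–2(4,2)= 2(3,2)–2(4,3)= 2(3,2)–2(4,1)= 2(3,3)–1(3,4)≠ 2(3,3)–2(4,3)= 2(3,3)–2(4,4)= 2(3,3)–2(4,2)= 1(3,4)–1(3,5)= 1(3,4)–2(4,4)≠ 1(3,4)–2(4,3)≠ 1(3,5)–1(4,6)= 1(3,5)–2(4,4)≠ 1(3,7)–2(4,7)≠ 1(3,7)–1(4,6)=  → 5/18 unlike.
Row 4: 2(4,1)–2(4,2)= 2(4,1)–1(5,1)≠ 2(4,1)–1(5,2)≠ 2(4,2)–2(4,3)= 2(4,2)–1(5,2)≠ 2(4,2)–2(5,3)= 2(4,2)–1(5,1)≠ 2(4,3)–2(4,4)= 2(4,3)–2(5,3)= 2(4,3)–2(5,4)= 2(4,3)–1(5,2)≠ 2(4,4)–2(5,4)= 2(4,4)–2(5,5)= 2(4,4)–2(5,3)= 1(4,6)–2(4,7)≠ 1(4,6)–1(5,7)= 1(4,6)–2(5,5)≠ 2(4,7)–1(5,7)≠  → 8/18 unlike.
Row 5: 1(5,1)–1(5,2)= 1(5,2)–2(5,3)≠ 2(5,3)–2(5,4)= 2(5,4)–2(5,5)=  → 1/4 unlike.
Total adjacent occupied pairs: 56; unlike-type pairs: 20.
20/56 reduces to 5/14.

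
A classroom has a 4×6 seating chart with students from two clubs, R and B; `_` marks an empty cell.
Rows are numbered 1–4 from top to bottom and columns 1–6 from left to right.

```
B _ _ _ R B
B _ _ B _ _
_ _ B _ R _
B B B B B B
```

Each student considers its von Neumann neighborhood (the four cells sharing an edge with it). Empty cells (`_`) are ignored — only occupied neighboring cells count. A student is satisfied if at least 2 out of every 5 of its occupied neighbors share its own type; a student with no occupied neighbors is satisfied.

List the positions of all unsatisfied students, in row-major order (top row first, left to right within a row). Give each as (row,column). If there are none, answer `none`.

(1,5), (1,6), (3,5)

Row 1: (1,1)B 1/1 ok · (1,5)R 0/1 unhappy · (1,6)B 0/1 unhappy
Row 2: (2,1)B 1/1 ok · (2,4)B 0/0 ok
Row 3: (3,3)B 1/1 ok · (3,5)R 0/1 unhappy
Row 4: (4,1)B 1/1 ok · (4,2)B 2/2 ok · (4,3)B 3/3 ok · (4,4)B 2/2 ok · (4,5)B 2/3 ok · (4,6)B 1/1 ok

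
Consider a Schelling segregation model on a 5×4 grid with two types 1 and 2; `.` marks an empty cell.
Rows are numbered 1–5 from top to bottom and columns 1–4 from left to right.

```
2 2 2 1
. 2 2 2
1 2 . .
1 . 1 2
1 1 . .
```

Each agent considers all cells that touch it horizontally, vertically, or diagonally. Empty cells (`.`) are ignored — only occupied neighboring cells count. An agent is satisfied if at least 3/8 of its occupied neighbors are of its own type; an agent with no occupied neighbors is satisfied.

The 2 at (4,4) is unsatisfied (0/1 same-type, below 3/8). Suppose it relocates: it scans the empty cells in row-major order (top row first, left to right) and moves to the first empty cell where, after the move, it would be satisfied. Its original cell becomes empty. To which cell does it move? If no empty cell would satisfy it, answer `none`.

Vacating (4,4). Empty cells in order:
  (2,1): 4/5 same-type → satisfied — stop here.

(2,1)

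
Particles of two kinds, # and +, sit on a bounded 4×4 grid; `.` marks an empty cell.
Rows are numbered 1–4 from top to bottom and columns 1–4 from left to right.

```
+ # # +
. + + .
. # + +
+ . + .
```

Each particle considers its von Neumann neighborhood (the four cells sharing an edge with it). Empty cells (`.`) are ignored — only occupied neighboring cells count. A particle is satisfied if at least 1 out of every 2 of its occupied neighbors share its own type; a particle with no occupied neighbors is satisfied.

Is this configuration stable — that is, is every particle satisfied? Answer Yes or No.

(1,1)+ 0/1 not
(1,2)# 1/3 not
(1,3)# 1/3 not
(1,4)+ 0/1 not
(2,2)+ 1/3 not
(2,3)+ 2/3 satisfied
(3,2)# 0/2 not
(3,3)+ 3/4 satisfied
(3,4)+ 1/1 satisfied
(4,1)+ 0/0 satisfied
(4,3)+ 1/1 satisfied
For instance (1,1) has only 0/1 same-type neighbors, below 1/2.

No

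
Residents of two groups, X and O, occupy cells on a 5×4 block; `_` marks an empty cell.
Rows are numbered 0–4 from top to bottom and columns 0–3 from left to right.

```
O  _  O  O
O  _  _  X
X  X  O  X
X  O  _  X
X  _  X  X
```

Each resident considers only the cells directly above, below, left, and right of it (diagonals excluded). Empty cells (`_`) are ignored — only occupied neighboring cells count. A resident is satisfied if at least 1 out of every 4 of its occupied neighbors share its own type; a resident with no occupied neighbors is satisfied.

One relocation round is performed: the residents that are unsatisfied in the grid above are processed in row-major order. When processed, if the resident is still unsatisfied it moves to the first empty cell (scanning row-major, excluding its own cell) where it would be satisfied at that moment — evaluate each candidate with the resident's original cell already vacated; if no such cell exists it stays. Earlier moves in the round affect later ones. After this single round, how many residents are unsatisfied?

Initially unsatisfied (in order): (2,2), (3,1).
  (2,2) → (0,1).
  (3,1) → (1,1).
Resulting grid:
O O O O
O O _ X
X X _ X
X _ _ X
X _ X X
All satisfied now.

0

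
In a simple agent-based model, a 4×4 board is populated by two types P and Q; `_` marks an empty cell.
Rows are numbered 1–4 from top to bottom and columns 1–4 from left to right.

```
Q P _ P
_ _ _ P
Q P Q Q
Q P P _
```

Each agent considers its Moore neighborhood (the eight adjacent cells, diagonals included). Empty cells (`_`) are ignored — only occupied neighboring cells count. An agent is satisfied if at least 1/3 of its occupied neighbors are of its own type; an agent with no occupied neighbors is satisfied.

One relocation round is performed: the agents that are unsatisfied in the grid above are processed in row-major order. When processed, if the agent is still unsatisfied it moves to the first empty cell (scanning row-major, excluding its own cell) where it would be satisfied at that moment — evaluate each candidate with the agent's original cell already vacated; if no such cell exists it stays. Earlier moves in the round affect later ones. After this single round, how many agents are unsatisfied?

1

Initially unsatisfied (in order): (1,1), (1,2), (3,3).
  (1,1) → (2,1).
  (1,2) → (1,3).
  (3,3) → (1,1).
Resulting grid:
Q _ P P
Q _ _ P
Q P _ Q
Q P P _
Unsatisfied now: (3,4).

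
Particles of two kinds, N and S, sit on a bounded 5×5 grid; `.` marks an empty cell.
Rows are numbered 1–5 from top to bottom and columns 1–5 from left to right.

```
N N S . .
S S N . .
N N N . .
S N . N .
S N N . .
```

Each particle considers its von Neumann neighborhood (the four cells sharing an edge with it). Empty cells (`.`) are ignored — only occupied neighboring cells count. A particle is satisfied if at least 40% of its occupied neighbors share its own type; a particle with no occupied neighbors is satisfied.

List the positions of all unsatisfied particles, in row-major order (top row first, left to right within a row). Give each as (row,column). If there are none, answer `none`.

(1,2), (1,3), (2,1), (2,2), (2,3), (3,1), (4,1)

Row 1: (1,1)N 1/2 satisfied · (1,2)N 1/3 not · (1,3)S 0/2 not
Row 2: (2,1)S 1/3 not · (2,2)S 1/4 not · (2,3)N 1/3 not
Row 3: (3,1)N 1/3 not · (3,2)N 3/4 satisfied · (3,3)N 2/2 satisfied
Row 4: (4,1)S 1/3 not · (4,2)N 2/3 satisfied · (4,4)N 0/0 satisfied
Row 5: (5,1)S 1/2 satisfied · (5,2)N 2/3 satisfied · (5,3)N 1/1 satisfied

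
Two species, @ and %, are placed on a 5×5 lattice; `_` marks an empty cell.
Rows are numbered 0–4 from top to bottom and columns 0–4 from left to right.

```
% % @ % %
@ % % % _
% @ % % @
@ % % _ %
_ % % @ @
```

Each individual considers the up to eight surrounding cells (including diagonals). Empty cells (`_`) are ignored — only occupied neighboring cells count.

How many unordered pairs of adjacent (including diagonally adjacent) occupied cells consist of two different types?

Scan each occupied cell's neighbors to the right and below (and the two forward diagonals) so each pair is counted once.
Row 0: %(0,0)–%(0,1)= %(0,0)–@(1,0)≠ %(0,0)–%(1,1)= %(0,1)–@(0,2)≠ %(0,1)–%(1,1)= %(0,1)–%(1,2)= %(0,1)–@(1,0)≠ @(0,2)–%(0,3)≠ @(0,2)–%(1,2)≠ @(0,2)–%(1,3)≠ @(0,2)–%(1,1)≠ %(0,3)–%(0,4)= %(0,3)–%(1,3)= %(0,3)–%(1,2)= %(0,4)–%(1,3)=  → 7/15 unlike.
Row 1: @(1,0)–%(1,1)≠ @(1,0)–%(2,0)≠ @(1,0)–@(2,1)= %(1,1)–%(1,2)= %(1,1)–@(2,1)≠ %(1,1)–%(2,2)= %(1,1)–%(2,0)= %(1,2)–%(1,3)= %(1,2)–%(2,2)= %(1,2)–%(2,3)= %(1,2)–@(2,1)≠ %(1,3)–%(2,3)= %(1,3)–@(2,4)≠ %(1,3)–%(2,2)=  → 5/14 unlike.
Row 2: %(2,0)–@(2,1)≠ %(2,0)–@(3,0)≠ %(2,0)–%(3,1)= @(2,1)–%(2,2)≠ @(2,1)–%(3,1)≠ @(2,1)–%(3,2)≠ @(2,1)–@(3,0)= %(2,2)–%(2,3)= %(2,2)–%(3,2)= %(2,2)–%(3,1)= %(2,3)–@(2,4)≠ %(2,3)–%(3,4)= %(2,3)–%(3,2)= @(2,4)–%(3,4)≠  → 7/14 unlike.
Row 3: @(3,0)–%(3,1)≠ @(3,0)–%(4,1)≠ %(3,1)–%(3,2)= %(3,1)–%(4,1)= %(3,1)–%(4,2)= %(3,2)–%(4,2)= %(3,2)–@(4,3)≠ %(3,2)–%(4,1)= %(3,4)–@(4,4)≠ %(3,4)–@(4,3)≠  → 5/10 unlike.
Row 4: %(4,1)–%(4,2)= %(4,2)–@(4,3)≠ @(4,3)–@(4,4)=  → 1/3 unlike.
Total adjacent occupied pairs: 56; unlike-type pairs: 25.

25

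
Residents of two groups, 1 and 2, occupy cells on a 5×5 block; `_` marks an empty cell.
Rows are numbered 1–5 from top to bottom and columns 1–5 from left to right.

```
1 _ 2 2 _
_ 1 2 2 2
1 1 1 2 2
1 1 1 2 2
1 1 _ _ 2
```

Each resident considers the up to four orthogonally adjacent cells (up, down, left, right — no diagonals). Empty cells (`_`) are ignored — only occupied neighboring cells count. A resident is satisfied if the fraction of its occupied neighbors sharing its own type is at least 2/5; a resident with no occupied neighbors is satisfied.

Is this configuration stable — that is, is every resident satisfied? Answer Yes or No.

Yes

(1,1)1 0/0 ok
(1,3)2 2/2 ok
(1,4)2 2/2 ok
(2,2)1 1/2 ok
(2,3)2 2/4 ok
(2,4)2 4/4 ok
(2,5)2 2/2 ok
(3,1)1 2/2 ok
(3,2)1 4/4 ok
(3,3)1 2/4 ok
(3,4)2 3/4 ok
(3,5)2 3/3 ok
(4,1)1 3/3 ok
(4,2)1 4/4 ok
(4,3)1 2/3 ok
(4,4)2 2/3 ok
(4,5)2 3/3 ok
(5,1)1 2/2 ok
(5,2)1 2/2 ok
(5,5)2 1/1 ok
All meet the threshold, so the configuration is stable.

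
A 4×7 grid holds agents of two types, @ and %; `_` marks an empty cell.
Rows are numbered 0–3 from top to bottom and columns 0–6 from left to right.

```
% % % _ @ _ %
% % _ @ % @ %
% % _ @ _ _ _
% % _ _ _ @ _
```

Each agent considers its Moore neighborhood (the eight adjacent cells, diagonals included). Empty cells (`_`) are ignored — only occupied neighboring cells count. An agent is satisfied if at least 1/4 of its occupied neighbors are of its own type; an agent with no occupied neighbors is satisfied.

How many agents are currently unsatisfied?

1

Row 0: (0,0)% 3/3 ✓ · (0,1)% 4/4 ✓ · (0,2)% 2/3 ✓ · (0,4)@ 2/3 ✓ · (0,6)% 1/2 ✓
Row 1: (1,0)% 5/5 ✓ · (1,1)% 6/6 ✓ · (1,3)@ 2/4 ✓ · (1,4)% 0/4 ✗ · (1,5)@ 1/4 ✓ · (1,6)% 1/2 ✓
Row 2: (2,0)% 5/5 ✓ · (2,1)% 5/5 ✓ · (2,3)@ 1/2 ✓
Row 3: (3,0)% 3/3 ✓ · (3,1)% 3/3 ✓ · (3,5)@ 0/0 ✓
Unsatisfied: (1,4) — 1 in total.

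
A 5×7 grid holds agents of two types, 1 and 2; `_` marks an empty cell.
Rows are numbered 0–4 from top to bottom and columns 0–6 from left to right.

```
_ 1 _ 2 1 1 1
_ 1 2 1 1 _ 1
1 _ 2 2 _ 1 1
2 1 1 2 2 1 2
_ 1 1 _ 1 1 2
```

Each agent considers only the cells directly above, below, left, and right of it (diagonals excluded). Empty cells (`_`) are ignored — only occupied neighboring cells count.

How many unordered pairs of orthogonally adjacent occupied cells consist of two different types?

14

Scan each occupied cell's neighbors to the right and below so each pair is counted once.
Row 0: 1(0,1)–1(1,1)= 2(0,3)–1(0,4)≠ 2(0,3)–1(1,3)≠ 1(0,4)–1(0,5)= 1(0,4)–1(1,4)= 1(0,5)–1(0,6)= 1(0,6)–1(1,6)=  → 2/7 unlike.
Row 1: 1(1,1)–2(1,2)≠ 2(1,2)–1(1,3)≠ 2(1,2)–2(2,2)= 1(1,3)–1(1,4)= 1(1,3)–2(2,3)≠ 1(1,6)–1(2,6)=  → 3/6 unlike.
Row 2: 1(2,0)–2(3,0)≠ 2(2,2)–2(2,3)= 2(2,2)–1(3,2)≠ 2(2,3)–2(3,3)= 1(2,5)–1(2,6)= 1(2,5)–1(3,5)= 1(2,6)–2(3,6)≠  → 3/7 unlike.
Row 3: 2(3,0)–1(3,1)≠ 1(3,1)–1(3,2)= 1(3,1)–1(4,1)= 1(3,2)–2(3,3)≠ 1(3,2)–1(4,2)= 2(3,3)–2(3,4)= 2(3,4)–1(3,5)≠ 2(3,4)–1(4,4)≠ 1(3,5)–2(3,6)≠ 1(3,5)–1(4,5)= 2(3,6)–2(4,6)=  → 5/11 unlike.
Row 4: 1(4,1)–1(4,2)= 1(4,4)–1(4,5)= 1(4,5)–2(4,6)≠  → 1/3 unlike.
Total adjacent occupied pairs: 34; unlike-type pairs: 14.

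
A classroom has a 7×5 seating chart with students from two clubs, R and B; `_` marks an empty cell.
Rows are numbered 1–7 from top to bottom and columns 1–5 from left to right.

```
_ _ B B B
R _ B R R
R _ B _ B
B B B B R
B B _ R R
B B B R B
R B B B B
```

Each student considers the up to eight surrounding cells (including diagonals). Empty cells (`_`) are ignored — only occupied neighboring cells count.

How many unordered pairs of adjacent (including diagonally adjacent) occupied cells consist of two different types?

Scan each occupied cell's neighbors to the right and below (and the two forward diagonals) so each pair is counted once.
Row 1: B(1,3)–B(1,4)= B(1,3)–B(2,3)= B(1,3)–R(2,4)≠ B(1,4)–B(1,5)= B(1,4)–R(2,4)≠ B(1,4)–R(2,5)≠ B(1,4)–B(2,3)= B(1,5)–R(2,5)≠ B(1,5)–R(2,4)≠  → 5/9 unlike.
Row 2: R(2,1)–R(3,1)= B(2,3)–R(2,4)≠ B(2,3)–B(3,3)= R(2,4)–R(2,5)= R(2,4)–B(3,5)≠ R(2,4)–B(3,3)≠ R(2,5)–B(3,5)≠  → 4/7 unlike.
Row 3: R(3,1)–B(4,1)≠ R(3,1)–B(4,2)≠ B(3,3)–B(4,3)= B(3,3)–B(4,4)= B(3,3)–B(4,2)= B(3,5)–R(4,5)≠ B(3,5)–B(4,4)=  → 3/7 unlike.
Row 4: B(4,1)–B(4,2)= B(4,1)–B(5,1)= B(4,1)–B(5,2)= B(4,2)–B(4,3)= B(4,2)–B(5,2)= B(4,2)–B(5,1)= B(4,3)–B(4,4)= B(4,3)–R(5,4)≠ B(4,3)–B(5,2)= B(4,4)–R(4,5)≠ B(4,4)–R(5,4)≠ B(4,4)–R(5,5)≠ R(4,5)–R(5,5)= R(4,5)–R(5,4)=  → 4/14 unlike.
Row 5: B(5,1)–B(5,2)= B(5,1)–B(6,1)= B(5,1)–B(6,2)= B(5,2)–B(6,2)= B(5,2)–B(6,3)= B(5,2)–B(6,1)= R(5,4)–R(5,5)= R(5,4)–R(6,4)= R(5,4)–B(6,5)≠ R(5,4)–B(6,3)≠ R(5,5)–B(6,5)≠ R(5,5)–R(6,4)=  → 3/12 unlike.
Row 6: B(6,1)–B(6,2)= B(6,1)–R(7,1)≠ B(6,1)–B(7,2)= B(6,2)–B(6,3)= B(6,2)–B(7,2)= B(6,2)–B(7,3)= B(6,2)–R(7,1)≠ B(6,3)–R(6,4)≠ B(6,3)–B(7,3)= B(6,3)–B(7,4)= B(6,3)–B(7,2)= R(6,4)–B(6,5)≠ R(6,4)–B(7,4)≠ R(6,4)–B(7,5)≠ R(6,4)–B(7,3)≠ B(6,5)–B(7,5)= B(6,5)–B(7,4)=  → 7/17 unlike.
Row 7: R(7,1)–B(7,2)≠ B(7,2)–B(7,3)= B(7,3)–B(7,4)= B(7,4)–B(7,5)=  → 1/4 unlike.
Total adjacent occupied pairs: 70; unlike-type pairs: 27.

27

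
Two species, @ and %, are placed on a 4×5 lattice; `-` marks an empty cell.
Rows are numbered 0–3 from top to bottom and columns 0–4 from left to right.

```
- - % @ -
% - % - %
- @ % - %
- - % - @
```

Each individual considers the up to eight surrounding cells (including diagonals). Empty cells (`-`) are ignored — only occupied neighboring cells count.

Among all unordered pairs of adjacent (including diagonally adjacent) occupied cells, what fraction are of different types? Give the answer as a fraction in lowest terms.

2/3

Scan each occupied cell's neighbors to the right and below (and the two forward diagonals) so each pair is counted once.
From row 0: 3 unlike of 4 pairs (running 3/4).
From row 1: 2 unlike of 4 pairs (running 5/8).
From row 2: 3 unlike of 4 pairs (running 8/12).
Total adjacent occupied pairs: 12; unlike-type pairs: 8.
8/12 reduces to 2/3.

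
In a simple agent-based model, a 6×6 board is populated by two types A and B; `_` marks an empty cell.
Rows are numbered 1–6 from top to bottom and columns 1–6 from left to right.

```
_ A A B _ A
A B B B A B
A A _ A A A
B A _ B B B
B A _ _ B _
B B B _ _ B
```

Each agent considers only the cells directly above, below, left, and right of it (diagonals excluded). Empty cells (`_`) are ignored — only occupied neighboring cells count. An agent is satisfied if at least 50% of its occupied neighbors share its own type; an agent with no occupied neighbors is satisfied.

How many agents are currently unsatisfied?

9

(1,2)A 1/2 ok
(1,3)A 1/3 unhappy
(1,4)B 1/2 ok
(1,6)A 0/1 unhappy
(2,1)A 1/2 ok
(2,2)B 1/4 unhappy
(2,3)B 2/3 ok
(2,4)B 2/4 ok
(2,5)A 1/3 unhappy
(2,6)B 0/3 unhappy
(3,1)A 2/3 ok
(3,2)A 2/3 ok
(3,4)A 1/3 unhappy
(3,5)A 3/4 ok
(3,6)A 1/3 unhappy
(4,1)B 1/3 unhappy
(4,2)A 2/3 ok
(4,4)B 1/2 ok
(4,5)B 3/4 ok
(4,6)B 1/2 ok
(5,1)B 2/3 ok
(5,2)A 1/3 unhappy
(5,5)B 1/1 ok
(6,1)B 2/2 ok
(6,2)B 2/3 ok
(6,3)B 1/1 ok
(6,6)B 0/0 ok
Unsatisfied: (1,3), (1,6), (2,2), (2,5), (2,6), (3,4), (3,6), (4,1), (5,2) — 9 in total.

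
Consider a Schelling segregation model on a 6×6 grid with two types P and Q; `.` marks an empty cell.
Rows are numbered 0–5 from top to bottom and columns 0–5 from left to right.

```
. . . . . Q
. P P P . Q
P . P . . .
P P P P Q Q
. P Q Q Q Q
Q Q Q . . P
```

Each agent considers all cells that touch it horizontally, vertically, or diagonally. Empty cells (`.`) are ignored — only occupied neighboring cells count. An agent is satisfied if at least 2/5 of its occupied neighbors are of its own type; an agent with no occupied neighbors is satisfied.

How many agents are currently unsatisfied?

Row 0: (0,5)Q 1/1 satisfied
Row 1: (1,1)P 3/3 satisfied · (1,2)P 3/3 satisfied · (1,3)P 2/2 satisfied · (1,5)Q 1/1 satisfied
Row 2: (2,0)P 3/3 satisfied · (2,2)P 6/6 satisfied
Row 3: (3,0)P 3/3 satisfied · (3,1)P 5/6 satisfied · (3,2)P 4/6 satisfied · (3,3)P 2/6 not · (3,4)Q 4/5 satisfied · (3,5)Q 3/3 satisfied
Row 4: (4,1)P 3/7 satisfied · (4,2)Q 3/7 satisfied · (4,3)Q 4/6 satisfied · (4,4)Q 4/6 satisfied · (4,5)Q 3/4 satisfied
Row 5: (5,0)Q 1/2 satisfied · (5,1)Q 3/4 satisfied · (5,2)Q 3/4 satisfied · (5,5)P 0/2 not
Unsatisfied: (3,3), (5,5) — 2 in total.

2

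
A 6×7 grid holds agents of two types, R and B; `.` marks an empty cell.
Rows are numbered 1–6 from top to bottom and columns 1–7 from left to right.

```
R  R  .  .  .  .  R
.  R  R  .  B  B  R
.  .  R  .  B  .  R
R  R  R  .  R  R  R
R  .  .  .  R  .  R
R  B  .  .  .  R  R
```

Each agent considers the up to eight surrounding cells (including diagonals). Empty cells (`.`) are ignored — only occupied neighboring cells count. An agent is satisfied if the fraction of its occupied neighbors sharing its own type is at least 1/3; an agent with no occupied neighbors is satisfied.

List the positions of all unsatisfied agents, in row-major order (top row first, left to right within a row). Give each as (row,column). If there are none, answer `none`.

(6,2)

(1,1)R 2/2 ok
(1,2)R 3/3 ok
(1,7)R 1/2 ok
(2,2)R 4/4 ok
(2,3)R 3/3 ok
(2,5)B 2/2 ok
(2,6)B 2/5 ok
(2,7)R 2/3 ok
(3,3)R 4/4 ok
(3,5)B 2/4 ok
(3,7)R 3/4 ok
(4,1)R 2/2 ok
(4,2)R 4/4 ok
(4,3)R 2/2 ok
(4,5)R 2/3 ok
(4,6)R 5/6 ok
(4,7)R 3/3 ok
(5,1)R 3/4 ok
(5,5)R 3/3 ok
(5,7)R 4/4 ok
(6,1)R 1/2 ok
(6,2)B 0/2 unhappy
(6,6)R 3/3 ok
(6,7)R 2/2 ok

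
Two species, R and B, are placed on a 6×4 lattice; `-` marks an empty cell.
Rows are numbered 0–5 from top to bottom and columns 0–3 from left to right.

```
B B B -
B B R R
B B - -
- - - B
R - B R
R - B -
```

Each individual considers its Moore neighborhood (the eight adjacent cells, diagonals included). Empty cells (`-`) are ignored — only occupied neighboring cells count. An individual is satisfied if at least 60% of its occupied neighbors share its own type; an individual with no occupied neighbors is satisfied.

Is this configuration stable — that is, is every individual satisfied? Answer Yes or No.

Row 0: (0,0)B 3/3 ✓ · (0,1)B 4/5 ✓ · (0,2)B 2/4 ✗
Row 1: (1,0)B 5/5 ✓ · (1,1)B 6/7 ✓ · (1,2)R 1/5 ✗ · (1,3)R 1/2 ✗
Row 2: (2,0)B 3/3 ✓ · (2,1)B 3/4 ✓
Row 3: (3,3)B 1/2 ✗
Row 4: (4,0)R 1/1 ✓ · (4,2)B 2/3 ✓ · (4,3)R 0/3 ✗
Row 5: (5,0)R 1/1 ✓ · (5,2)B 1/2 ✗
For instance (0,2) has only 2/4 same-type neighbors, below 3/5.

No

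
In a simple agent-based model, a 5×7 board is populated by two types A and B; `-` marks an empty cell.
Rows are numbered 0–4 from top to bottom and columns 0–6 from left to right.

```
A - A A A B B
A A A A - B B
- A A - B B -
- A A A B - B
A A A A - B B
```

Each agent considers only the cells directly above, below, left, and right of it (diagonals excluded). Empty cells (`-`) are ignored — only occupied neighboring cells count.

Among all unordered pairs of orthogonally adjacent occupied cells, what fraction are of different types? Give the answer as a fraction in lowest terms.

1/16

Scan each occupied cell's neighbors to the right and below so each pair is counted once.
From row 0: 1 unlike of 9 pairs (running 1/9).
From row 1: 0 unlike of 7 pairs (running 1/16).
From row 2: 0 unlike of 5 pairs (running 1/21).
From row 3: 1 unlike of 7 pairs (running 2/28).
From row 4: 0 unlike of 4 pairs (running 2/32).
Total adjacent occupied pairs: 32; unlike-type pairs: 2.
2/32 reduces to 1/16.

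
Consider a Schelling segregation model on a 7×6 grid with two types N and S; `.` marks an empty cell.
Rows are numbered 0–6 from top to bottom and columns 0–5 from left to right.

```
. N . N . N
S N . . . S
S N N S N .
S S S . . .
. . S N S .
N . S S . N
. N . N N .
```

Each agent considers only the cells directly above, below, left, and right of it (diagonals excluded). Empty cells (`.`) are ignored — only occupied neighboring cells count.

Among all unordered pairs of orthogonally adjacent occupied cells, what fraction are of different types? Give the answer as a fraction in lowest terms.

1/2

Scan each occupied cell's neighbors to the right and below so each pair is counted once.
From row 0: 1 unlike of 2 pairs (running 1/2).
From row 1: 1 unlike of 3 pairs (running 2/5).
From row 2: 5 unlike of 7 pairs (running 7/12).
From row 3: 0 unlike of 3 pairs (running 7/15).
From row 4: 3 unlike of 4 pairs (running 10/19).
From row 5: 1 unlike of 2 pairs (running 11/21).
From row 6: 0 unlike of 1 pairs (running 11/22).
Total adjacent occupied pairs: 22; unlike-type pairs: 11.
11/22 reduces to 1/2.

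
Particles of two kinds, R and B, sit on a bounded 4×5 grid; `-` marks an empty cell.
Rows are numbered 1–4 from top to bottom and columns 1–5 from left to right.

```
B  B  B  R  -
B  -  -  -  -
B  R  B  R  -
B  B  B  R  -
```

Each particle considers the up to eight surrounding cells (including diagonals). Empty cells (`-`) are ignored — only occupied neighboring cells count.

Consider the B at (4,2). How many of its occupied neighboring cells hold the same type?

Occupied neighbors of (4,2): (3,1)=B, (3,2)=R, (3,3)=B, (4,1)=B, (4,3)=B.
Same type (B): 4 of 5.

4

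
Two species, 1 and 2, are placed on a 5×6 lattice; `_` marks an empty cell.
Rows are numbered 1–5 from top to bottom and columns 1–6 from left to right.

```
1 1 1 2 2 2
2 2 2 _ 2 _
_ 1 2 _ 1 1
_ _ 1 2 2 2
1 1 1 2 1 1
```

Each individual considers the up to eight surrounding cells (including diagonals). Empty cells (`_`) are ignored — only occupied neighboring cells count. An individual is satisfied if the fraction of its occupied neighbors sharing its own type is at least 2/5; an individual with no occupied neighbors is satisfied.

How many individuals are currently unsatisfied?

9

(1,1)1 1/3 not
(1,2)1 2/5 satisfied
(1,3)1 1/4 not
(1,4)2 3/4 satisfied
(1,5)2 3/3 satisfied
(1,6)2 2/2 satisfied
(2,1)2 1/4 not
(2,2)2 3/7 satisfied
(2,3)2 3/6 satisfied
(2,5)2 3/5 satisfied
(3,2)1 1/5 not
(3,3)2 3/5 satisfied
(3,5)1 1/5 not
(3,6)1 1/4 not
(4,3)1 3/6 satisfied
(4,4)2 3/7 satisfied
(4,5)2 3/7 satisfied
(4,6)2 1/5 not
(5,1)1 1/1 satisfied
(5,2)1 3/3 satisfied
(5,3)1 2/4 satisfied
(5,4)2 2/5 satisfied
(5,5)1 1/5 not
(5,6)1 1/3 not
Unsatisfied: (1,1), (1,3), (2,1), (3,2), (3,5), (3,6), (4,6), (5,5), (5,6) — 9 in total.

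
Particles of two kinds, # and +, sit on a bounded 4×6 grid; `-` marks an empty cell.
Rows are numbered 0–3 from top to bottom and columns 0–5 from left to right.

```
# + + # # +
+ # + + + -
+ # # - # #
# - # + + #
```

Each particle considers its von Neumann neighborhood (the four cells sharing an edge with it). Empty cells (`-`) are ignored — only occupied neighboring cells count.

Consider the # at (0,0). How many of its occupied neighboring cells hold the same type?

Occupied neighbors of (0,0): (1,0)=+, (0,1)=+.
Same type (#): 0 of 2.

0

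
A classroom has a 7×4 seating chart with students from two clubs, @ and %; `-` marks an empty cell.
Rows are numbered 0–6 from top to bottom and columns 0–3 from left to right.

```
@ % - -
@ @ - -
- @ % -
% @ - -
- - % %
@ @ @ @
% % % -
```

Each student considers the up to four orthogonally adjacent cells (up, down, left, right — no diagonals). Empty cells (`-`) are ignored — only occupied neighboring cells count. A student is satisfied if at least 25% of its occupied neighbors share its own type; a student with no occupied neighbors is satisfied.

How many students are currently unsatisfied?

Row 0: (0,0)@ 1/2 satisfied · (0,1)% 0/2 not
Row 1: (1,0)@ 2/2 satisfied · (1,1)@ 2/3 satisfied
Row 2: (2,1)@ 2/3 satisfied · (2,2)% 0/1 not
Row 3: (3,0)% 0/1 not · (3,1)@ 1/2 satisfied
Row 4: (4,2)% 1/2 satisfied · (4,3)% 1/2 satisfied
Row 5: (5,0)@ 1/2 satisfied · (5,1)@ 2/3 satisfied · (5,2)@ 2/4 satisfied · (5,3)@ 1/2 satisfied
Row 6: (6,0)% 1/2 satisfied · (6,1)% 2/3 satisfied · (6,2)% 1/2 satisfied
Unsatisfied: (0,1), (2,2), (3,0) — 3 in total.

3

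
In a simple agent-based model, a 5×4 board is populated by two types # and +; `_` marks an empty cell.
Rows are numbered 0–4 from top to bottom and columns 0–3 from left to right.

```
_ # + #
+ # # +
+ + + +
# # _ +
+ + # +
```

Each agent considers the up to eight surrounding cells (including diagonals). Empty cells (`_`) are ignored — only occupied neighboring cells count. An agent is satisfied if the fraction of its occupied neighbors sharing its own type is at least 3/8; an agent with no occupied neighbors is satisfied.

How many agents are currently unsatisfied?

8

Row 0: (0,1)# 2/4 satisfied · (0,2)+ 1/5 not · (0,3)# 1/3 not
Row 1: (1,0)+ 2/4 satisfied · (1,1)# 2/7 not · (1,2)# 3/8 satisfied · (1,3)+ 3/5 satisfied
Row 2: (2,0)+ 2/5 satisfied · (2,1)+ 3/7 satisfied · (2,2)+ 4/7 satisfied · (2,3)+ 3/4 satisfied
Row 3: (3,0)# 1/5 not · (3,1)# 2/7 not · (3,3)+ 3/4 satisfied
Row 4: (4,0)+ 1/3 not · (4,1)+ 1/4 not · (4,2)# 1/4 not · (4,3)+ 1/2 satisfied
Unsatisfied: (0,2), (0,3), (1,1), (3,0), (3,1), (4,0), (4,1), (4,2) — 8 in total.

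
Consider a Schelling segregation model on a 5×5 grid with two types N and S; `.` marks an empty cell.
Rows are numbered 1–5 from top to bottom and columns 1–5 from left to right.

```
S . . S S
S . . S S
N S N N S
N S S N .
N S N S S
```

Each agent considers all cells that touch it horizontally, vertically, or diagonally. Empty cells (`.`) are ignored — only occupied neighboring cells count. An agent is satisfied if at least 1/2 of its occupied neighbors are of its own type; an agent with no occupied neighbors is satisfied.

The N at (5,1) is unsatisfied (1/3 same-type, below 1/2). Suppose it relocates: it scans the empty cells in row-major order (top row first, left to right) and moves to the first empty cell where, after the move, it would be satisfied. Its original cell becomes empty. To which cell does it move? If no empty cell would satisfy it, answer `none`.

none

Vacating (5,1). Empty cells in order:
  (1,2): 0/2 same-type → still unsatisfied.
  (1,3): 0/2 same-type → still unsatisfied.
  (2,2): 2/5 same-type → still unsatisfied.
  (2,3): 2/5 same-type → still unsatisfied.
  (4,5): 2/5 same-type → still unsatisfied.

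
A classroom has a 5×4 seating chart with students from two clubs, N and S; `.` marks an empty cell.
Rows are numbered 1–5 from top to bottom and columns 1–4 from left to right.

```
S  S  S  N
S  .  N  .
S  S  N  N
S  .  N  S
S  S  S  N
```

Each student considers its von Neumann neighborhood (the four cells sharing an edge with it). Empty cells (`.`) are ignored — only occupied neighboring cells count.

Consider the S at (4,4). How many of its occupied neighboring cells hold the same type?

0

Occupied neighbors of (4,4): (3,4)=N, (5,4)=N, (4,3)=N.
Same type (S): 0 of 3.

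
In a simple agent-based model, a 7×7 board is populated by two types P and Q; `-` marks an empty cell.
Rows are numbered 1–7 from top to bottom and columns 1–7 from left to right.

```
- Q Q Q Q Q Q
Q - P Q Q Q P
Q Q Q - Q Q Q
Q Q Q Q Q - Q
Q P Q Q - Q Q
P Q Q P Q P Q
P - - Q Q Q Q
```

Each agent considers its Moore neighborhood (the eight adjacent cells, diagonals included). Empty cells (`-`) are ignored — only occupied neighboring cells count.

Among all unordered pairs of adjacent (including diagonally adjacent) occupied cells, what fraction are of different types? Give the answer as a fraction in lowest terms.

Scan each occupied cell's neighbors to the right and below (and the two forward diagonals) so each pair is counted once.
From row 1: 5 unlike of 20 pairs (running 5/20).
From row 2: 6 unlike of 17 pairs (running 11/37).
From row 3: 0 unlike of 17 pairs (running 11/54).
From row 4: 3 unlike of 18 pairs (running 14/72).
From row 5: 9 unlike of 20 pairs (running 23/92).
From row 6: 11 unlike of 19 pairs (running 34/111).
From row 7: 0 unlike of 3 pairs (running 34/114).
Total adjacent occupied pairs: 114; unlike-type pairs: 34.
34/114 reduces to 17/57.

17/57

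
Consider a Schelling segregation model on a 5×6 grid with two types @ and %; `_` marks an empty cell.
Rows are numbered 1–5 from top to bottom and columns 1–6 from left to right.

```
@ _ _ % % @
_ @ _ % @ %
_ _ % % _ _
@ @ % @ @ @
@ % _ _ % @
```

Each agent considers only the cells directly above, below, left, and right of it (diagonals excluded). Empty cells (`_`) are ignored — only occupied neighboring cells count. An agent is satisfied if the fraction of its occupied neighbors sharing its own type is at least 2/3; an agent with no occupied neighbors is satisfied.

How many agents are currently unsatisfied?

11

Row 1: (1,1)@ 0/0 ✓ · (1,4)% 2/2 ✓ · (1,5)% 1/3 ✗ · (1,6)@ 0/2 ✗
Row 2: (2,2)@ 0/0 ✓ · (2,4)% 2/3 ✓ · (2,5)@ 0/3 ✗ · (2,6)% 0/2 ✗
Row 3: (3,3)% 2/2 ✓ · (3,4)% 2/3 ✓
Row 4: (4,1)@ 2/2 ✓ · (4,2)@ 1/3 ✗ · (4,3)% 1/3 ✗ · (4,4)@ 1/3 ✗ · (4,5)@ 2/3 ✓ · (4,6)@ 2/2 ✓
Row 5: (5,1)@ 1/2 ✗ · (5,2)% 0/2 ✗ · (5,5)% 0/2 ✗ · (5,6)@ 1/2 ✗
Unsatisfied: (1,5), (1,6), (2,5), (2,6), (4,2), (4,3), (4,4), (5,1), (5,2), (5,5), (5,6) — 11 in total.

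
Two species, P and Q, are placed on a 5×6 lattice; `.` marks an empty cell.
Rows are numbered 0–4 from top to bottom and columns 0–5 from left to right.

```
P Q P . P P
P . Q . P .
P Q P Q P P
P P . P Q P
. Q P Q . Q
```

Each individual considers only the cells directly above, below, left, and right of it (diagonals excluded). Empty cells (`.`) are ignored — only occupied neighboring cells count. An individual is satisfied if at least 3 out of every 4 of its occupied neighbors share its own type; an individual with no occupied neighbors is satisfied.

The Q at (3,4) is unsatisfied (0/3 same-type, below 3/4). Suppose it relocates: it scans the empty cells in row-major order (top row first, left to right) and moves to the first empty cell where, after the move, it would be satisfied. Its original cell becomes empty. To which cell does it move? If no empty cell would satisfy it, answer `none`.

(1,1)

Vacating (3,4). Empty cells in order:
  (0,3): 0/2 same-type → still unsatisfied.
  (1,1): 3/4 same-type → satisfied — stop here.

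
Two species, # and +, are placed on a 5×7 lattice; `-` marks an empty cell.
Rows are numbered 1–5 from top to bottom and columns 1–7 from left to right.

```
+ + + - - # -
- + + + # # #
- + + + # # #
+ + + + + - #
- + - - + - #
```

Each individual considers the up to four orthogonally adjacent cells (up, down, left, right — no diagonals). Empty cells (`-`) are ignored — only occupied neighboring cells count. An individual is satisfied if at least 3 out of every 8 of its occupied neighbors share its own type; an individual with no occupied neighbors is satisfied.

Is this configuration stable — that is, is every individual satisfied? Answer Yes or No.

(1,1)+ 1/1 ok
(1,2)+ 3/3 ok
(1,3)+ 2/2 ok
(1,6)# 1/1 ok
(2,2)+ 3/3 ok
(2,3)+ 4/4 ok
(2,4)+ 2/3 ok
(2,5)# 2/3 ok
(2,6)# 4/4 ok
(2,7)# 2/2 ok
(3,2)+ 3/3 ok
(3,3)+ 4/4 ok
(3,4)+ 3/4 ok
(3,5)# 2/4 ok
(3,6)# 3/3 ok
(3,7)# 3/3 ok
(4,1)+ 1/1 ok
(4,2)+ 4/4 ok
(4,3)+ 3/3 ok
(4,4)+ 3/3 ok
(4,5)+ 2/3 ok
(4,7)# 2/2 ok
(5,2)+ 1/1 ok
(5,5)+ 1/1 ok
(5,7)# 1/1 ok
All meet the threshold, so the configuration is stable.

Yes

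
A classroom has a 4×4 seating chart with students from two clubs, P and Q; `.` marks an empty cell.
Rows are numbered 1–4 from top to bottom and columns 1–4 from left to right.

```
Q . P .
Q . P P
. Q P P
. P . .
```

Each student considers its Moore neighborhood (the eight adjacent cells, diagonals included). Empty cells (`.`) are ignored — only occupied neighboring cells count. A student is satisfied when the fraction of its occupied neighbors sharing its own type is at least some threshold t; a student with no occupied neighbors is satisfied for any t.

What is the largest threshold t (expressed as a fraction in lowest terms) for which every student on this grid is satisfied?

Row 1: (1,1)Q 1/1 · (1,3)P 2/2
Row 2: (2,1)Q 2/2 · (2,3)P 4/5 · (2,4)P 4/4
Row 3: (3,2)Q 1/4 · (3,3)P 4/5 · (3,4)P 3/3
Row 4: (4,2)P 1/2
The smallest same-type fraction is 1/4 at (3,2), which reduces to 1/4. Any threshold above that leaves this student unsatisfied.

1/4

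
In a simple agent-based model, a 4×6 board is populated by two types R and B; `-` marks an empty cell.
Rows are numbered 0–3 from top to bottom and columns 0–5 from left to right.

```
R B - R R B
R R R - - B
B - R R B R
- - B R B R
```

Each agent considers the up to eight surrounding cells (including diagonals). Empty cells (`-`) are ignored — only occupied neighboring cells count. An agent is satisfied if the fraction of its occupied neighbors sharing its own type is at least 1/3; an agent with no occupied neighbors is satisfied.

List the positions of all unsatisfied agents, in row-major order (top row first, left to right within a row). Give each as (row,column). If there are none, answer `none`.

Row 0: (0,0)R 2/3 ✓ · (0,1)B 0/4 ✗ · (0,3)R 2/2 ✓ · (0,4)R 1/3 ✓ · (0,5)B 1/2 ✓
Row 1: (1,0)R 2/4 ✓ · (1,1)R 4/6 ✓ · (1,2)R 4/5 ✓ · (1,5)B 2/4 ✓
Row 2: (2,0)B 0/2 ✗ · (2,2)R 4/5 ✓ · (2,3)R 3/6 ✓ · (2,4)B 2/6 ✓ · (2,5)R 1/4 ✗
Row 3: (3,2)B 0/3 ✗ · (3,3)R 2/5 ✓ · (3,4)B 1/5 ✗ · (3,5)R 1/3 ✓

(0,1), (2,0), (2,5), (3,2), (3,4)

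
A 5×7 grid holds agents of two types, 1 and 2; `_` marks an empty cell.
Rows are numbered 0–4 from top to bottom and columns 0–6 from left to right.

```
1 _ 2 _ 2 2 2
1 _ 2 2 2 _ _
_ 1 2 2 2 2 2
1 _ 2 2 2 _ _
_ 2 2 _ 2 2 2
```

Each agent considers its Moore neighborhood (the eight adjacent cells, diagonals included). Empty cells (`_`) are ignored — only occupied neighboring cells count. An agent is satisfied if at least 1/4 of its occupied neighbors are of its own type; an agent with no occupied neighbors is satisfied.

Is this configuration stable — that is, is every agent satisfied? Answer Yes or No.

Yes

(0,0)1 1/1 ok
(0,2)2 2/2 ok
(0,4)2 3/3 ok
(0,5)2 3/3 ok
(0,6)2 1/1 ok
(1,0)1 2/2 ok
(1,2)2 4/5 ok
(1,3)2 7/7 ok
(1,4)2 6/6 ok
(2,1)1 2/5 ok
(2,2)2 5/6 ok
(2,3)2 8/8 ok
(2,4)2 6/6 ok
(2,5)2 4/4 ok
(2,6)2 1/1 ok
(3,0)1 1/2 ok
(3,2)2 5/6 ok
(3,3)2 7/7 ok
(3,4)2 6/6 ok
(4,1)2 2/3 ok
(4,2)2 3/3 ok
(4,4)2 3/3 ok
(4,5)2 3/3 ok
(4,6)2 1/1 ok
All meet the threshold, so the configuration is stable.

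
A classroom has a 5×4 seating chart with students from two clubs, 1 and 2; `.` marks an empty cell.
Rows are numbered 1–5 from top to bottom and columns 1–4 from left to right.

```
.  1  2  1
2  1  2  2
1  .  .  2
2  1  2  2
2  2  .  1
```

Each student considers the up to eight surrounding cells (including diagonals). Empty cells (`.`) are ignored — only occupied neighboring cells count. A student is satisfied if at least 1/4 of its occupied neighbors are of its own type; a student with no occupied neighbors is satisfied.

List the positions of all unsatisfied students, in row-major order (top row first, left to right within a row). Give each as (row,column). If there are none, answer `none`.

(1,2)1 1/4 ok
(1,3)2 2/5 ok
(1,4)1 0/3 unhappy
(2,1)2 0/3 unhappy
(2,2)1 2/5 ok
(2,3)2 3/6 ok
(2,4)2 3/4 ok
(3,1)1 2/4 ok
(3,4)2 4/4 ok
(4,1)2 2/4 ok
(4,2)1 1/5 unhappy
(4,3)2 3/5 ok
(4,4)2 2/3 ok
(5,1)2 2/3 ok
(5,2)2 3/4 ok
(5,4)1 0/2 unhappy

(1,4), (2,1), (4,2), (5,4)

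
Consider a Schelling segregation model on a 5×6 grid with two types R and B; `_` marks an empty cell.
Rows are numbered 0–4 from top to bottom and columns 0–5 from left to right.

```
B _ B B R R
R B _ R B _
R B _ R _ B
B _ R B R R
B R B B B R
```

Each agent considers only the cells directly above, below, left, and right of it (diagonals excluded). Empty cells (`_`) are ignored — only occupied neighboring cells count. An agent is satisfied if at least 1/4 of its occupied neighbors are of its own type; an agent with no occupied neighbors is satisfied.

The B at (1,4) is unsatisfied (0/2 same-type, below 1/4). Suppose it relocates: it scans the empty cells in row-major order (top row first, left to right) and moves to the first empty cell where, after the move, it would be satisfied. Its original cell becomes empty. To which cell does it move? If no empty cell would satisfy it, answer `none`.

Vacating (1,4). Empty cells in order:
  (0,1): 3/3 same-type → satisfied — stop here.

(0,1)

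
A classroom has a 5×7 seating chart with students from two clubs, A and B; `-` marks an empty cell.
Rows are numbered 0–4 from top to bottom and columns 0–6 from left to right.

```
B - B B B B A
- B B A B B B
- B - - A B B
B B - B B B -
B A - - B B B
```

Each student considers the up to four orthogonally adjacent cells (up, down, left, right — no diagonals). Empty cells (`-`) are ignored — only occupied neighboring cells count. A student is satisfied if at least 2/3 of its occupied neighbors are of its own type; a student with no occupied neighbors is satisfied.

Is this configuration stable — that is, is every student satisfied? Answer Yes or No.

No

(0,0)B 0/0 satisfied
(0,2)B 2/2 satisfied
(0,3)B 2/3 satisfied
(0,4)B 3/3 satisfied
(0,5)B 2/3 satisfied
(0,6)A 0/2 not
(1,1)B 2/2 satisfied
(1,2)B 2/3 satisfied
(1,3)A 0/3 not
(1,4)B 2/4 not
(1,5)B 4/4 satisfied
(1,6)B 2/3 satisfied
(2,1)B 2/2 satisfied
(2,4)A 0/3 not
(2,5)B 3/4 satisfied
(2,6)B 2/2 satisfied
(3,0)B 2/2 satisfied
(3,1)B 2/3 satisfied
(3,3)B 1/1 satisfied
(3,4)B 3/4 satisfied
(3,5)B 3/3 satisfied
(4,0)B 1/2 not
(4,1)A 0/2 not
(4,4)B 2/2 satisfied
(4,5)B 3/3 satisfied
(4,6)B 1/1 satisfied
For instance (0,6) has only 0/2 same-type neighbors, below 2/3.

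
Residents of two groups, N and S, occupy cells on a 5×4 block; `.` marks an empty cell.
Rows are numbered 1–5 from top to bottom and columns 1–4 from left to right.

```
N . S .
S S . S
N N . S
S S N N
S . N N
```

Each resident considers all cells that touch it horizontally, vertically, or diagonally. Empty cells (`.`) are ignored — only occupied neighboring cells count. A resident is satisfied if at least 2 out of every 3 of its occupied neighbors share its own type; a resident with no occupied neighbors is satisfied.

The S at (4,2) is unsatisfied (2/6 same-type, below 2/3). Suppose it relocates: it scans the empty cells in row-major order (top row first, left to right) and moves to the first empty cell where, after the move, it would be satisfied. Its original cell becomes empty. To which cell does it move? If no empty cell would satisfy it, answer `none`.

Vacating (4,2). Empty cells in order:
  (1,2): 3/4 same-type → satisfied — stop here.

(1,2)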